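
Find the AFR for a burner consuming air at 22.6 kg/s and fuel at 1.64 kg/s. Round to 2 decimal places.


AFR = m_air / m_fuel
AFR = 22.6 / 1.64 = 13.78


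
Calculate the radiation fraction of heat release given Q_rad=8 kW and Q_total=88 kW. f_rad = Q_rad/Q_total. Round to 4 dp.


f_rad = Q_rad / Q_total
f_rad = 8 / 88 = 0.0909


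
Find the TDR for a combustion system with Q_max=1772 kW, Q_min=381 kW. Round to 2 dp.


TDR = Q_max / Q_min
TDR = 1772 / 381 = 4.65


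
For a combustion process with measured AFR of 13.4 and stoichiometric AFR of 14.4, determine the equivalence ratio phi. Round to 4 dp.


phi = AFR_stoich / AFR_actual
phi = 14.4 / 13.4 = 1.0746


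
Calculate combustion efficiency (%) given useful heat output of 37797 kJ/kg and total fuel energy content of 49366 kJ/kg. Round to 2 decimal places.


Efficiency = (Q_useful / Q_fuel) * 100
Efficiency = (37797 / 49366) * 100
Efficiency = 0.7656 * 100 = 76.56%


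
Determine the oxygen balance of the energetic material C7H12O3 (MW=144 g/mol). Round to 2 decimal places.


OB = -1600 * (2C + H/2 - O) / MW
Inner = 2*7 + 12/2 - 3 = 17.00
OB = -1600 * 17.00 / 144 = -188.89%


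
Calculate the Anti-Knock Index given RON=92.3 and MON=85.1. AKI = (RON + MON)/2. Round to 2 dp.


AKI = (RON + MON) / 2
AKI = (92.3 + 85.1) / 2
AKI = 177.4 / 2 = 88.70


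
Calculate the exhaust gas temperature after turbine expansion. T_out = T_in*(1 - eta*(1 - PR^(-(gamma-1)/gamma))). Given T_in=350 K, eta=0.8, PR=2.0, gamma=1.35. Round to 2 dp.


T_out = T_in * (1 - eta * (1 - PR^(-(gamma-1)/gamma)))
Exponent = -(1.35-1)/1.35 = -0.25925926
PR^exp = 2.0^(-0.25925926) = 0.83551680
Factor = 1 - 0.8*(1 - 0.83551680) = 0.86841344
T_out = 350 * 0.86841344 = 303.94 K


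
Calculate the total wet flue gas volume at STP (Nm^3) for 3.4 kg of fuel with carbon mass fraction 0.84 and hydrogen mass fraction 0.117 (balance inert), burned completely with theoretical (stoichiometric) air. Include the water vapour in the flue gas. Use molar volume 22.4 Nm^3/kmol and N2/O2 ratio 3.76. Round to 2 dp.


Per kg fuel: CO2 = (C/12 kmol)*22.4 = (0.84/12)*22.4 = 1.56800 Nm^3
Per kg fuel: H2O = (H/2 kmol)*22.4 = (0.117/2)*22.4 = 1.31040 Nm^3
O2 needed per kg fuel = C/12 + H/4 = 0.84/12 + 0.117/4 = 0.09925000 kmol
Per kg fuel: N2 = O2*3.76*22.4 = 0.09925000*3.76*22.4 = 8.35923 Nm^3
Total per kg = 1.56800 + 1.31040 + 8.35923 = 11.23763 Nm^3
Total = 11.23763 * 3.4 = 38.21 Nm^3


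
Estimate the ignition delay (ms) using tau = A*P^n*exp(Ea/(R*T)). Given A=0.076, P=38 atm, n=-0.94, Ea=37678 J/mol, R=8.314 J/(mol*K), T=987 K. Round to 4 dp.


tau = A * P^n * exp(Ea/(R*T))
P^n = 38^(-0.94) = 0.03273433
Ea/(R*T) = 37678/(8.314*987) = 4.591564
exp(Ea/(R*T)) = 98.648624
tau = 0.076 * 0.03273433 * 98.648624 = 0.2454 ms


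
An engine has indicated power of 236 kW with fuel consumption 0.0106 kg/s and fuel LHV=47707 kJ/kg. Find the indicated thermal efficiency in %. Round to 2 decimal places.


eta_ith = (IP / (mf * LHV)) * 100
Denominator = 0.0106 * 47707 = 505.6942 kW
eta_ith = (236 / 505.6942) * 100 = 46.67%


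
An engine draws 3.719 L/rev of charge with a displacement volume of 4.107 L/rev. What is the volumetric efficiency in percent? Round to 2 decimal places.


eta_v = (V_actual / V_disp) * 100
Ratio = 3.719 / 4.107 = 0.9055
eta_v = 0.9055 * 100 = 90.55%


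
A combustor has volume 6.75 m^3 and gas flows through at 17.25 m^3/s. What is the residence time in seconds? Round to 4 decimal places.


tau = V / Q_flow
tau = 6.75 / 17.25 = 0.3913 s


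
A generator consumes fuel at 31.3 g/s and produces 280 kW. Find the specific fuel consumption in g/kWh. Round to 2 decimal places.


SFC = (mf / BP) * 3600
Rate = 31.3 / 280 = 0.111786 g/(s*kW)
SFC = 0.111786 * 3600 = 402.43 g/kWh


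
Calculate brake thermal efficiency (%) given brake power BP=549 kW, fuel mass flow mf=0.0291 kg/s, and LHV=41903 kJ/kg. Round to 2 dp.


eta_BTE = (BP / (mf * LHV)) * 100
Denominator = 0.0291 * 41903 = 1219.3773 kW
eta_BTE = (549 / 1219.3773) * 100 = 45.02%


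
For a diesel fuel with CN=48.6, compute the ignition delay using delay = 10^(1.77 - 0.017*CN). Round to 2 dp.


delay = 10^(1.77 - 0.017*CN)
Exponent = 1.77 - 0.017*48.6 = 0.9438
delay = 10^0.9438 = 8.79 ms


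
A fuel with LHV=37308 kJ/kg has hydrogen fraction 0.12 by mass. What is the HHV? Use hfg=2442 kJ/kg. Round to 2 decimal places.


HHV = LHV + hfg * 9 * H
Water addition = 2442 * 9 * 0.12 = 2637.360 kJ/kg
HHV = 37308 + 2637.360 = 39945.36 kJ/kg


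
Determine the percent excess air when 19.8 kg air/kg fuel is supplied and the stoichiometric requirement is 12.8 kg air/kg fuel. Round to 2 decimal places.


Excess air = actual - stoichiometric = 19.8 - 12.8 = 7.00 kg/kg fuel
Excess air % = (excess / stoich) * 100 = (7.00 / 12.8) * 100 = 54.69%


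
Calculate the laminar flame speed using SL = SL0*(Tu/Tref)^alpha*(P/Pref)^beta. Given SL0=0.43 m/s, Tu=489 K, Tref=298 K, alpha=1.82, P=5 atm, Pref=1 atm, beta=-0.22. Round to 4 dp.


SL = SL0 * (Tu/Tref)^alpha * (P/Pref)^beta
T ratio = 489/298 = 1.64093960
(T ratio)^alpha = 1.64093960^1.82 = 2.463023
(P/Pref)^beta = 5^(-0.22) = 0.701821
SL = 0.43 * 2.463023 * 0.701821 = 0.7433 m/s


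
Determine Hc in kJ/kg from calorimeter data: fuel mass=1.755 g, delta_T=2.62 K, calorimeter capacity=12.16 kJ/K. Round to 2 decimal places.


Hc = C_cal * delta_T / m_fuel
Q_released = 12.16 * 2.62 = 31.8592 kJ
m_fuel = 1.755 g = 1.755/1000 kg = 0.001755 kg
Hc = 31.8592 / 0.001755 = 18153.39 kJ/kg


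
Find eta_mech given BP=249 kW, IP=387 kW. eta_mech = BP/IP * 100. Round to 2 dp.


eta_mech = (BP / IP) * 100
Ratio = 249 / 387 = 0.6434
eta_mech = 0.6434 * 100 = 64.34%


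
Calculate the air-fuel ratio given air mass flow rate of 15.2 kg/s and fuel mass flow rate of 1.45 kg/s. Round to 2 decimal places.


AFR = m_air / m_fuel
AFR = 15.2 / 1.45 = 10.48


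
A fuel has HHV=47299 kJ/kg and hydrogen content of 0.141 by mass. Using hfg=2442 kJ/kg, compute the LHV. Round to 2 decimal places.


LHV = HHV - hfg * 9 * H
Water correction = 2442 * 9 * 0.141 = 3098.898 kJ/kg
LHV = 47299 - 3098.898 = 44200.10 kJ/kg


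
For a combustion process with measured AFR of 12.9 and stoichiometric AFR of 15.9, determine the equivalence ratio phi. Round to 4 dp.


phi = AFR_stoich / AFR_actual
phi = 15.9 / 12.9 = 1.2326


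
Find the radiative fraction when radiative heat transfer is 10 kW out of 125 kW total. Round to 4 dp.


f_rad = Q_rad / Q_total
f_rad = 10 / 125 = 0.0800


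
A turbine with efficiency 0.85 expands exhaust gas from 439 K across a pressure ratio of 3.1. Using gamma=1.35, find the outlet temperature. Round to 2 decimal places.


T_out = T_in * (1 - eta * (1 - PR^(-(gamma-1)/gamma)))
Exponent = -(1.35-1)/1.35 = -0.25925926
PR^exp = 3.1^(-0.25925926) = 0.74577862
Factor = 1 - 0.85*(1 - 0.74577862) = 0.78391183
T_out = 439 * 0.78391183 = 344.14 K


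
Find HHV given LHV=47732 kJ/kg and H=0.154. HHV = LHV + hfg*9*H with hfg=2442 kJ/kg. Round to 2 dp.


HHV = LHV + hfg * 9 * H
Water addition = 2442 * 9 * 0.154 = 3384.612 kJ/kg
HHV = 47732 + 3384.612 = 51116.61 kJ/kg


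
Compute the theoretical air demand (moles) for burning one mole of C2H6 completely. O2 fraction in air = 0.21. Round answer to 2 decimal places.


Balanced combustion: C2H6 + 3.5 O2 -> 2 CO2 + 3 H2O
O2 needed = C + H/4 = 2 + 6/4 = 3.50 moles
Air moles = O2 / 0.21 = 3.50 / 0.21 = 16.67 moles air


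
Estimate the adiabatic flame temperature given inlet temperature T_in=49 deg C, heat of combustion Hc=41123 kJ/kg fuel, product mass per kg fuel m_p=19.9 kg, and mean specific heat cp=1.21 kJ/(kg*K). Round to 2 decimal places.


T_ad = T_in + Hc / (m_p * cp)
Denominator = 19.9 * 1.21 = 24.0790
Temperature rise = 41123 / 24.0790 = 1707.84 K
T_ad = 49 + 1707.84 = 1756.84 deg C


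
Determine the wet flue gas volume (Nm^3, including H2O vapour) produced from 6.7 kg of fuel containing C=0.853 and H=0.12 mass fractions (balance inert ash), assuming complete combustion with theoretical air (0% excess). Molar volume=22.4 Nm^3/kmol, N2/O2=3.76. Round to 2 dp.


Per kg fuel: CO2 = (C/12 kmol)*22.4 = (0.853/12)*22.4 = 1.59227 Nm^3
Per kg fuel: H2O = (H/2 kmol)*22.4 = (0.12/2)*22.4 = 1.34400 Nm^3
O2 needed per kg fuel = C/12 + H/4 = 0.853/12 + 0.12/4 = 0.10108333 kmol
Per kg fuel: N2 = O2*3.76*22.4 = 0.10108333*3.76*22.4 = 8.51364 Nm^3
Total per kg = 1.59227 + 1.34400 + 8.51364 = 11.44991 Nm^3
Total = 11.44991 * 6.7 = 76.71 Nm^3


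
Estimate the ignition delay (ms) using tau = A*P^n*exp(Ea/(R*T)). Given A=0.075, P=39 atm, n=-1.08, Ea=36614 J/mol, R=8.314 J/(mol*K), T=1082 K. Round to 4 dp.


tau = A * P^n * exp(Ea/(R*T))
P^n = 39^(-1.08) = 0.01912715
Ea/(R*T) = 36614/(8.314*1082) = 4.070145
exp(Ea/(R*T)) = 58.565462
tau = 0.075 * 0.01912715 * 58.565462 = 0.0840 ms


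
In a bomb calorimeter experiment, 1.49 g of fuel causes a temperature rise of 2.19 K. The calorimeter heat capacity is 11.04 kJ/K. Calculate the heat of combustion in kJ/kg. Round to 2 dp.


Hc = C_cal * delta_T / m_fuel
Q_released = 11.04 * 2.19 = 24.1776 kJ
m_fuel = 1.49 g = 1.49/1000 kg = 0.001490 kg
Hc = 24.1776 / 0.001490 = 16226.58 kJ/kg


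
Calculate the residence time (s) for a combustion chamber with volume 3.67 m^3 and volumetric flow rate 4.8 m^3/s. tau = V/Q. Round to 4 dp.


tau = V / Q_flow
tau = 3.67 / 4.8 = 0.7646 s


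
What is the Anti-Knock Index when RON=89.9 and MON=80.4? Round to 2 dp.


AKI = (RON + MON) / 2
AKI = (89.9 + 80.4) / 2
AKI = 170.3 / 2 = 85.15


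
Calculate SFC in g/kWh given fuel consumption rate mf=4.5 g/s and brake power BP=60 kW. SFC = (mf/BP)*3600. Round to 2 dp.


SFC = (mf / BP) * 3600
Rate = 4.5 / 60 = 0.075000 g/(s*kW)
SFC = 0.075000 * 3600 = 270.00 g/kWh


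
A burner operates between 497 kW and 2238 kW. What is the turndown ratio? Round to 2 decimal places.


TDR = Q_max / Q_min
TDR = 2238 / 497 = 4.50


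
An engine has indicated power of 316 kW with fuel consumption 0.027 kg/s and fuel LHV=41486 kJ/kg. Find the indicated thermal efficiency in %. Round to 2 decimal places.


eta_ith = (IP / (mf * LHV)) * 100
Denominator = 0.027 * 41486 = 1120.1220 kW
eta_ith = (316 / 1120.1220) * 100 = 28.21%


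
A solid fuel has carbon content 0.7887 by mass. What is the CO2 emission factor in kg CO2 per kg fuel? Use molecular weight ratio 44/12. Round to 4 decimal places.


EF = C_frac * (M_CO2 / M_C)
EF = 0.7887 * (44/12)
EF = 0.7887 * 3.666667 = 2.8919 kg_CO2/kg_fuel


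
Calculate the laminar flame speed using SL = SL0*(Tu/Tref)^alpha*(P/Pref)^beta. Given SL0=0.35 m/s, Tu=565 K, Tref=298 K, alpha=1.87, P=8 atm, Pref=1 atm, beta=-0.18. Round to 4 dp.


SL = SL0 * (Tu/Tref)^alpha * (P/Pref)^beta
T ratio = 565/298 = 1.89597315
(T ratio)^alpha = 1.89597315^1.87 = 3.307853
(P/Pref)^beta = 8^(-0.18) = 0.687771
SL = 0.35 * 3.307853 * 0.687771 = 0.7963 m/s


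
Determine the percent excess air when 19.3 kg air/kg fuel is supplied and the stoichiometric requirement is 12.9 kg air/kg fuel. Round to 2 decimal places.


Excess air = actual - stoichiometric = 19.3 - 12.9 = 6.40 kg/kg fuel
Excess air % = (excess / stoich) * 100 = (6.40 / 12.9) * 100 = 49.61%


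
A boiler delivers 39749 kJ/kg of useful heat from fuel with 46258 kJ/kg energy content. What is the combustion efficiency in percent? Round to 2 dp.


Efficiency = (Q_useful / Q_fuel) * 100
Efficiency = (39749 / 46258) * 100
Efficiency = 0.8593 * 100 = 85.93%


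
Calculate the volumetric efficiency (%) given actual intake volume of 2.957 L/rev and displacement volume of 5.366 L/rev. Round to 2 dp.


eta_v = (V_actual / V_disp) * 100
Ratio = 2.957 / 5.366 = 0.5511
eta_v = 0.5511 * 100 = 55.11%


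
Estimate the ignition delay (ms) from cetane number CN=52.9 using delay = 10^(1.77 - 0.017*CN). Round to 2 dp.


delay = 10^(1.77 - 0.017*CN)
Exponent = 1.77 - 0.017*52.9 = 0.8707
delay = 10^0.8707 = 7.43 ms


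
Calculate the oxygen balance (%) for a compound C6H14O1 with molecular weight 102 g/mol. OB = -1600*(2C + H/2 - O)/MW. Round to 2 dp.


OB = -1600 * (2C + H/2 - O) / MW
Inner = 2*6 + 14/2 - 1 = 18.00
OB = -1600 * 18.00 / 102 = -282.35%


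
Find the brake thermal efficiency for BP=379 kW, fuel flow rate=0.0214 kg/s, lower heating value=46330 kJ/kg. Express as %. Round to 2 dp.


eta_BTE = (BP / (mf * LHV)) * 100
Denominator = 0.0214 * 46330 = 991.4620 kW
eta_BTE = (379 / 991.4620) * 100 = 38.23%


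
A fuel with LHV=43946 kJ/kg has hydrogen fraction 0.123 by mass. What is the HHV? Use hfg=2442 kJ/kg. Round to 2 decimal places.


HHV = LHV + hfg * 9 * H
Water addition = 2442 * 9 * 0.123 = 2703.294 kJ/kg
HHV = 43946 + 2703.294 = 46649.29 kJ/kg


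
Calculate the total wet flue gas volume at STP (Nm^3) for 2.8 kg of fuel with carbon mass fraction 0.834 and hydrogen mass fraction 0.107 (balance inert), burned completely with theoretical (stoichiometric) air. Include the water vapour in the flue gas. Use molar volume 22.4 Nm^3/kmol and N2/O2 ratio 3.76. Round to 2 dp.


Per kg fuel: CO2 = (C/12 kmol)*22.4 = (0.834/12)*22.4 = 1.55680 Nm^3
Per kg fuel: H2O = (H/2 kmol)*22.4 = (0.107/2)*22.4 = 1.19840 Nm^3
O2 needed per kg fuel = C/12 + H/4 = 0.834/12 + 0.107/4 = 0.09625000 kmol
Per kg fuel: N2 = O2*3.76*22.4 = 0.09625000*3.76*22.4 = 8.10656 Nm^3
Total per kg = 1.55680 + 1.19840 + 8.10656 = 10.86176 Nm^3
Total = 10.86176 * 2.8 = 30.41 Nm^3


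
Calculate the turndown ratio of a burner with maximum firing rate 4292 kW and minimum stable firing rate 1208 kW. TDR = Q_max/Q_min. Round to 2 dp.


TDR = Q_max / Q_min
TDR = 4292 / 1208 = 3.55


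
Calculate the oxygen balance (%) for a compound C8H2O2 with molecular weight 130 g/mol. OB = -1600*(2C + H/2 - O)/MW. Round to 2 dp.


OB = -1600 * (2C + H/2 - O) / MW
Inner = 2*8 + 2/2 - 2 = 15.00
OB = -1600 * 15.00 / 130 = -184.62%


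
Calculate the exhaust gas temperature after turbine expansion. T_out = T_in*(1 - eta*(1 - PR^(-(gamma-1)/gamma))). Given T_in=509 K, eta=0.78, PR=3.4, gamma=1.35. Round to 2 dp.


T_out = T_in * (1 - eta * (1 - PR^(-(gamma-1)/gamma)))
Exponent = -(1.35-1)/1.35 = -0.25925926
PR^exp = 3.4^(-0.25925926) = 0.72813041
Factor = 1 - 0.78*(1 - 0.72813041) = 0.78794172
T_out = 509 * 0.78794172 = 401.06 K


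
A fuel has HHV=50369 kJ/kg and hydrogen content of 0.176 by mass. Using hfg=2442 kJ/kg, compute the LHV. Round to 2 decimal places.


LHV = HHV - hfg * 9 * H
Water correction = 2442 * 9 * 0.176 = 3868.128 kJ/kg
LHV = 50369 - 3868.128 = 46500.87 kJ/kg


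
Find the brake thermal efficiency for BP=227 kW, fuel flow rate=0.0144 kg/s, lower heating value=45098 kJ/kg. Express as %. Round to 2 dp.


eta_BTE = (BP / (mf * LHV)) * 100
Denominator = 0.0144 * 45098 = 649.4112 kW
eta_BTE = (227 / 649.4112) * 100 = 34.95%


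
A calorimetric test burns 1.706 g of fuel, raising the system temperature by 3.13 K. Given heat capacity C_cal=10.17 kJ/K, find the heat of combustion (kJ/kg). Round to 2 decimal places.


Hc = C_cal * delta_T / m_fuel
Q_released = 10.17 * 3.13 = 31.8321 kJ
m_fuel = 1.706 g = 1.706/1000 kg = 0.001706 kg
Hc = 31.8321 / 0.001706 = 18658.91 kJ/kg


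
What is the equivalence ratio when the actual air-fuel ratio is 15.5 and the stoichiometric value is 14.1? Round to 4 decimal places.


phi = AFR_stoich / AFR_actual
phi = 14.1 / 15.5 = 0.9097


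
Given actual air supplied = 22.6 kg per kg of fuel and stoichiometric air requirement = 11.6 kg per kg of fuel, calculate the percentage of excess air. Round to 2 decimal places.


Excess air = actual - stoichiometric = 22.6 - 11.6 = 11.00 kg/kg fuel
Excess air % = (excess / stoich) * 100 = (11.00 / 11.6) * 100 = 94.83%


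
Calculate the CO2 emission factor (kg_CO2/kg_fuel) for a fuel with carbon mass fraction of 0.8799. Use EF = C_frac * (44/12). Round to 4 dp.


EF = C_frac * (M_CO2 / M_C)
EF = 0.8799 * (44/12)
EF = 0.8799 * 3.666667 = 3.2263 kg_CO2/kg_fuel


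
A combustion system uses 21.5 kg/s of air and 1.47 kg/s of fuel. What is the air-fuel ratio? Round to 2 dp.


AFR = m_air / m_fuel
AFR = 21.5 / 1.47 = 14.63


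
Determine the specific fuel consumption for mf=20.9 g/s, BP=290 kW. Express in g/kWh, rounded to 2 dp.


SFC = (mf / BP) * 3600
Rate = 20.9 / 290 = 0.072069 g/(s*kW)
SFC = 0.072069 * 3600 = 259.45 g/kWh


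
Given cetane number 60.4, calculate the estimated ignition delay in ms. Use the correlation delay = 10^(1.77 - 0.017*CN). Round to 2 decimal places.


delay = 10^(1.77 - 0.017*CN)
Exponent = 1.77 - 0.017*60.4 = 0.7432
delay = 10^0.7432 = 5.54 ms


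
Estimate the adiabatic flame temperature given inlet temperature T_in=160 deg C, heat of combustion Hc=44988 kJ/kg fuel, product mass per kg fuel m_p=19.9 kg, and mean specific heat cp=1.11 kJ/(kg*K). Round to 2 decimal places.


T_ad = T_in + Hc / (m_p * cp)
Denominator = 19.9 * 1.11 = 22.0890
Temperature rise = 44988 / 22.0890 = 2036.67 K
T_ad = 160 + 2036.67 = 2196.67 deg C


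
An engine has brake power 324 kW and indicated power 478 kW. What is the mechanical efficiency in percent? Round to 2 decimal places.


eta_mech = (BP / IP) * 100
Ratio = 324 / 478 = 0.6778
eta_mech = 0.6778 * 100 = 67.78%


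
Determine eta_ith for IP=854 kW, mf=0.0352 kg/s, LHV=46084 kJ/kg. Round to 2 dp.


eta_ith = (IP / (mf * LHV)) * 100
Denominator = 0.0352 * 46084 = 1622.1568 kW
eta_ith = (854 / 1622.1568) * 100 = 52.65%


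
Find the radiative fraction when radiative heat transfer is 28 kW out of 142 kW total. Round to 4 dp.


f_rad = Q_rad / Q_total
f_rad = 28 / 142 = 0.1972


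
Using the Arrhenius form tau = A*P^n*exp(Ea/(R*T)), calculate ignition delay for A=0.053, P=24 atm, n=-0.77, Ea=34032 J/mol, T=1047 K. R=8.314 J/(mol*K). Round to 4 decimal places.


tau = A * P^n * exp(Ea/(R*T))
P^n = 24^(-0.77) = 0.08654408
Ea/(R*T) = 34032/(8.314*1047) = 3.909586
exp(Ea/(R*T)) = 49.878298
tau = 0.053 * 0.08654408 * 49.878298 = 0.2288 ms


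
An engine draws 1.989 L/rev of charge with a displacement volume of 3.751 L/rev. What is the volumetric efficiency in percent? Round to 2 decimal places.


eta_v = (V_actual / V_disp) * 100
Ratio = 1.989 / 3.751 = 0.5303
eta_v = 0.5303 * 100 = 53.03%


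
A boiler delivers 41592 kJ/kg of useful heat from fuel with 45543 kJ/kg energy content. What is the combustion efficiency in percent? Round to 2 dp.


Efficiency = (Q_useful / Q_fuel) * 100
Efficiency = (41592 / 45543) * 100
Efficiency = 0.9132 * 100 = 91.32%


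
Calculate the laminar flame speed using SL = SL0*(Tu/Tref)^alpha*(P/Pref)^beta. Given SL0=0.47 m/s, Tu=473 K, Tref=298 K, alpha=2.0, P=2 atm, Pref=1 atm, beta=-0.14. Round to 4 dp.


SL = SL0 * (Tu/Tref)^alpha * (P/Pref)^beta
T ratio = 473/298 = 1.58724832
(T ratio)^alpha = 1.58724832^2.0 = 2.519357
(P/Pref)^beta = 2^(-0.14) = 0.907519
SL = 0.47 * 2.519357 * 0.907519 = 1.0746 m/s


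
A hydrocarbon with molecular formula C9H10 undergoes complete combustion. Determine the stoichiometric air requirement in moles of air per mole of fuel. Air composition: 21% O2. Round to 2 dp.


Balanced combustion: C9H10 + 11.5 O2 -> 9 CO2 + 5 H2O
O2 needed = C + H/4 = 9 + 10/4 = 11.50 moles
Air moles = O2 / 0.21 = 11.50 / 0.21 = 54.76 moles air


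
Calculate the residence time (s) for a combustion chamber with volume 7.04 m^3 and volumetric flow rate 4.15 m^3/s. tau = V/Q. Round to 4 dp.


tau = V / Q_flow
tau = 7.04 / 4.15 = 1.6964 s


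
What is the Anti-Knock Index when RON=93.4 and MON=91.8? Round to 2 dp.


AKI = (RON + MON) / 2
AKI = (93.4 + 91.8) / 2
AKI = 185.2 / 2 = 92.60


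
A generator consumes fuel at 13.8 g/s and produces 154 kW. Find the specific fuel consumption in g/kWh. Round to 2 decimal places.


SFC = (mf / BP) * 3600
Rate = 13.8 / 154 = 0.089610 g/(s*kW)
SFC = 0.089610 * 3600 = 322.60 g/kWh


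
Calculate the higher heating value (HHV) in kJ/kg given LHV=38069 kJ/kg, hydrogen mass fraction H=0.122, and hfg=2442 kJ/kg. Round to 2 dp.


HHV = LHV + hfg * 9 * H
Water addition = 2442 * 9 * 0.122 = 2681.316 kJ/kg
HHV = 38069 + 2681.316 = 40750.32 kJ/kg


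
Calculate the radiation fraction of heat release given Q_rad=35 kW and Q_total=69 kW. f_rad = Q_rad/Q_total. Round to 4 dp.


f_rad = Q_rad / Q_total
f_rad = 35 / 69 = 0.5072


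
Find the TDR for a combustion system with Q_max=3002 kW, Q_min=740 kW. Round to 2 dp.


TDR = Q_max / Q_min
TDR = 3002 / 740 = 4.06


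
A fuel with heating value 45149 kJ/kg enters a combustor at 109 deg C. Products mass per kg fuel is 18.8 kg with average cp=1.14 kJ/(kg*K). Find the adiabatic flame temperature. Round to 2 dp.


T_ad = T_in + Hc / (m_p * cp)
Denominator = 18.8 * 1.14 = 21.4320
Temperature rise = 45149 / 21.4320 = 2106.62 K
T_ad = 109 + 2106.62 = 2215.62 deg C


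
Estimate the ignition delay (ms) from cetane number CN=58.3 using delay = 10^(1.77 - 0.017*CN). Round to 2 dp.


delay = 10^(1.77 - 0.017*CN)
Exponent = 1.77 - 0.017*58.3 = 0.7789
delay = 10^0.7789 = 6.01 ms


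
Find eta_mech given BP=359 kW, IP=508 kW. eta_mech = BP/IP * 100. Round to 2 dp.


eta_mech = (BP / IP) * 100
Ratio = 359 / 508 = 0.7067
eta_mech = 0.7067 * 100 = 70.67%


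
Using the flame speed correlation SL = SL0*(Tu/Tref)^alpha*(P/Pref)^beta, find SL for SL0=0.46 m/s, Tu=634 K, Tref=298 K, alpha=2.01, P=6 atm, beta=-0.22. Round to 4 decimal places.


SL = SL0 * (Tu/Tref)^alpha * (P/Pref)^beta
T ratio = 634/298 = 2.12751678
(T ratio)^alpha = 2.12751678^2.01 = 4.560629
(P/Pref)^beta = 6^(-0.22) = 0.674228
SL = 0.46 * 4.560629 * 0.674228 = 1.4145 m/s


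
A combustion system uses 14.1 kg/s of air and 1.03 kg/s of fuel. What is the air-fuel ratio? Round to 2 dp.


AFR = m_air / m_fuel
AFR = 14.1 / 1.03 = 13.69


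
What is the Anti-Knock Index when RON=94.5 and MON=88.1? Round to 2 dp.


AKI = (RON + MON) / 2
AKI = (94.5 + 88.1) / 2
AKI = 182.6 / 2 = 91.30


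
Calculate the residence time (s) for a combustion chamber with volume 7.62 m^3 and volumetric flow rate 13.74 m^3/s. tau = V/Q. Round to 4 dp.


tau = V / Q_flow
tau = 7.62 / 13.74 = 0.5546 s


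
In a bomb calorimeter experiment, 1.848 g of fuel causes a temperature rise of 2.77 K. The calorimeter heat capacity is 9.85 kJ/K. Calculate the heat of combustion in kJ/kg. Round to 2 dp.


Hc = C_cal * delta_T / m_fuel
Q_released = 9.85 * 2.77 = 27.2845 kJ
m_fuel = 1.848 g = 1.848/1000 kg = 0.001848 kg
Hc = 27.2845 / 0.001848 = 14764.34 kJ/kg


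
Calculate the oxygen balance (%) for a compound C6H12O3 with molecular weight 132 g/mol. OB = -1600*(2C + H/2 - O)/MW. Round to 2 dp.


OB = -1600 * (2C + H/2 - O) / MW
Inner = 2*6 + 12/2 - 3 = 15.00
OB = -1600 * 15.00 / 132 = -181.82%


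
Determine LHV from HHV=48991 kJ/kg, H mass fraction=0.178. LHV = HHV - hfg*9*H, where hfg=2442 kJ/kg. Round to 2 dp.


LHV = HHV - hfg * 9 * H
Water correction = 2442 * 9 * 0.178 = 3912.084 kJ/kg
LHV = 48991 - 3912.084 = 45078.92 kJ/kg


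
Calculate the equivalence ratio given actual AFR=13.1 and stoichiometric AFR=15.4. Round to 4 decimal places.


phi = AFR_stoich / AFR_actual
phi = 15.4 / 13.1 = 1.1756


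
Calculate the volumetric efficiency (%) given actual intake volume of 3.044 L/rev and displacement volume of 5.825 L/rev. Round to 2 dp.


eta_v = (V_actual / V_disp) * 100
Ratio = 3.044 / 5.825 = 0.5226
eta_v = 0.5226 * 100 = 52.26%


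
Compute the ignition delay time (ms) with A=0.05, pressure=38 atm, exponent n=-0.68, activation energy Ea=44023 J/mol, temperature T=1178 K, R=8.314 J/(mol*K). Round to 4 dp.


tau = A * P^n * exp(Ea/(R*T))
P^n = 38^(-0.68) = 0.08428439
Ea/(R*T) = 44023/(8.314*1178) = 4.494944
exp(Ea/(R*T)) = 89.563189
tau = 0.05 * 0.08428439 * 89.563189 = 0.3774 ms


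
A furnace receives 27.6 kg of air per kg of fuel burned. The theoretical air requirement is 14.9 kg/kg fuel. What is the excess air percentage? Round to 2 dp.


Excess air = actual - stoichiometric = 27.6 - 14.9 = 12.70 kg/kg fuel
Excess air % = (excess / stoich) * 100 = (12.70 / 14.9) * 100 = 85.23%


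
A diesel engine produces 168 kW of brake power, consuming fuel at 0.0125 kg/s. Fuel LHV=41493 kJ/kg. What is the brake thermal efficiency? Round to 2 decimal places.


eta_BTE = (BP / (mf * LHV)) * 100
Denominator = 0.0125 * 41493 = 518.6625 kW
eta_BTE = (168 / 518.6625) * 100 = 32.39%


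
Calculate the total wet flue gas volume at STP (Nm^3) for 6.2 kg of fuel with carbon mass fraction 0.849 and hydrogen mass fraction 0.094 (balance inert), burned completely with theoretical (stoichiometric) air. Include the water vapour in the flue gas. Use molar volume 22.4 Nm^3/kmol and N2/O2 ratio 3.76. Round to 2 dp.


Per kg fuel: CO2 = (C/12 kmol)*22.4 = (0.849/12)*22.4 = 1.58480 Nm^3
Per kg fuel: H2O = (H/2 kmol)*22.4 = (0.094/2)*22.4 = 1.05280 Nm^3
O2 needed per kg fuel = C/12 + H/4 = 0.849/12 + 0.094/4 = 0.09425000 kmol
Per kg fuel: N2 = O2*3.76*22.4 = 0.09425000*3.76*22.4 = 7.93811 Nm^3
Total per kg = 1.58480 + 1.05280 + 7.93811 = 10.57571 Nm^3
Total = 10.57571 * 6.2 = 65.57 Nm^3


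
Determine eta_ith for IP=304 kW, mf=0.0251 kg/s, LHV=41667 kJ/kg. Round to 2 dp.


eta_ith = (IP / (mf * LHV)) * 100
Denominator = 0.0251 * 41667 = 1045.8417 kW
eta_ith = (304 / 1045.8417) * 100 = 29.07%


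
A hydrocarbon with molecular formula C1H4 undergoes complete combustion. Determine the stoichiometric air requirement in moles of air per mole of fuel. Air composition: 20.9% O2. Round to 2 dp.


Balanced combustion: C1H4 + 2 O2 -> 1 CO2 + 2 H2O
O2 needed = C + H/4 = 1 + 4/4 = 2.00 moles
Air moles = O2 / 0.209 = 2.00 / 0.209 = 9.57 moles air


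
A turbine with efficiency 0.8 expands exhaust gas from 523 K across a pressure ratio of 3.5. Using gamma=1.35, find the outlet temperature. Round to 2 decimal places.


T_out = T_in * (1 - eta * (1 - PR^(-(gamma-1)/gamma)))
Exponent = -(1.35-1)/1.35 = -0.25925926
PR^exp = 3.5^(-0.25925926) = 0.72267881
Factor = 1 - 0.8*(1 - 0.72267881) = 0.77814305
T_out = 523 * 0.77814305 = 406.97 K


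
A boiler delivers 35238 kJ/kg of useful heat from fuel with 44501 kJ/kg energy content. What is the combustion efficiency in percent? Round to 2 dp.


Efficiency = (Q_useful / Q_fuel) * 100
Efficiency = (35238 / 44501) * 100
Efficiency = 0.7918 * 100 = 79.18%


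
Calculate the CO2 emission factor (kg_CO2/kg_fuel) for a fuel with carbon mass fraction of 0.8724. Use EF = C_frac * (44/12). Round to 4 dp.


EF = C_frac * (M_CO2 / M_C)
EF = 0.8724 * (44/12)
EF = 0.8724 * 3.666667 = 3.1988 kg_CO2/kg_fuel


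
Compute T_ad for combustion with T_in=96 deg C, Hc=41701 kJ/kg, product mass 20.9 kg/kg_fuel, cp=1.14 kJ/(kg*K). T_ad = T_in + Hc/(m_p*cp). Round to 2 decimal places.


T_ad = T_in + Hc / (m_p * cp)
Denominator = 20.9 * 1.14 = 23.8260
Temperature rise = 41701 / 23.8260 = 1750.23 K
T_ad = 96 + 1750.23 = 1846.23 deg C


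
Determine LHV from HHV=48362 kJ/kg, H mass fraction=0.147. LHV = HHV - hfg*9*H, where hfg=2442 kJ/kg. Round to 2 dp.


LHV = HHV - hfg * 9 * H
Water correction = 2442 * 9 * 0.147 = 3230.766 kJ/kg
LHV = 48362 - 3230.766 = 45131.23 kJ/kg


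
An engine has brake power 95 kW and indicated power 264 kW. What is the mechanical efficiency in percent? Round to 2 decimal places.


eta_mech = (BP / IP) * 100
Ratio = 95 / 264 = 0.3598
eta_mech = 0.3598 * 100 = 35.98%


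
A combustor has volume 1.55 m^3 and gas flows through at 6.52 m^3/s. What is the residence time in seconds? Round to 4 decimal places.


tau = V / Q_flow
tau = 1.55 / 6.52 = 0.2377 s


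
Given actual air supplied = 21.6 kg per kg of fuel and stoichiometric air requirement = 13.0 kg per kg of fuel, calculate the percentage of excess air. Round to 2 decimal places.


Excess air = actual - stoichiometric = 21.6 - 13.0 = 8.60 kg/kg fuel
Excess air % = (excess / stoich) * 100 = (8.60 / 13.0) * 100 = 66.15%


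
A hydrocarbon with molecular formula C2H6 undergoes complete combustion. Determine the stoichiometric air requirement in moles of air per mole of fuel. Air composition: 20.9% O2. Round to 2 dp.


Balanced combustion: C2H6 + 3.5 O2 -> 2 CO2 + 3 H2O
O2 needed = C + H/4 = 2 + 6/4 = 3.50 moles
Air moles = O2 / 0.209 = 3.50 / 0.209 = 16.75 moles air


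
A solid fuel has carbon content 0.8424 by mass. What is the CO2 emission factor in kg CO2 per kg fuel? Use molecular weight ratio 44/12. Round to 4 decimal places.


EF = C_frac * (M_CO2 / M_C)
EF = 0.8424 * (44/12)
EF = 0.8424 * 3.666667 = 3.0888 kg_CO2/kg_fuel


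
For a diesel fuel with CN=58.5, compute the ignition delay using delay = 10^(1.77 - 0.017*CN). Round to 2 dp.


delay = 10^(1.77 - 0.017*CN)
Exponent = 1.77 - 0.017*58.5 = 0.7755
delay = 10^0.7755 = 5.96 ms


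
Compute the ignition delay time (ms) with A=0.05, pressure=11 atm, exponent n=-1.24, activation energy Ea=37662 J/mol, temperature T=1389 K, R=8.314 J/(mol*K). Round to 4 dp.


tau = A * P^n * exp(Ea/(R*T))
P^n = 11^(-1.24) = 0.05112968
Ea/(R*T) = 37662/(8.314*1389) = 3.261303
exp(Ea/(R*T)) = 26.083495
tau = 0.05 * 0.05112968 * 26.083495 = 0.0667 ms


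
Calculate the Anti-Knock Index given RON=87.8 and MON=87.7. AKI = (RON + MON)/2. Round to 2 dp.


AKI = (RON + MON) / 2
AKI = (87.8 + 87.7) / 2
AKI = 175.5 / 2 = 87.75


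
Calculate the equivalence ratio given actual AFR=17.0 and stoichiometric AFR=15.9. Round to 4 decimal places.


phi = AFR_stoich / AFR_actual
phi = 15.9 / 17.0 = 0.9353


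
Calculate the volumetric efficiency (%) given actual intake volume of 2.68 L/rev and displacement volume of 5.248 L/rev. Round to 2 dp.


eta_v = (V_actual / V_disp) * 100
Ratio = 2.68 / 5.248 = 0.5107
eta_v = 0.5107 * 100 = 51.07%


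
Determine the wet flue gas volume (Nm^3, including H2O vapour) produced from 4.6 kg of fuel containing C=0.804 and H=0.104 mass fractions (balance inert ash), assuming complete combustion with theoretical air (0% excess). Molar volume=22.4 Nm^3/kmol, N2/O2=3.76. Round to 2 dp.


Per kg fuel: CO2 = (C/12 kmol)*22.4 = (0.804/12)*22.4 = 1.50080 Nm^3
Per kg fuel: H2O = (H/2 kmol)*22.4 = (0.104/2)*22.4 = 1.16480 Nm^3
O2 needed per kg fuel = C/12 + H/4 = 0.804/12 + 0.104/4 = 0.09300000 kmol
Per kg fuel: N2 = O2*3.76*22.4 = 0.09300000*3.76*22.4 = 7.83283 Nm^3
Total per kg = 1.50080 + 1.16480 + 7.83283 = 10.49843 Nm^3
Total = 10.49843 * 4.6 = 48.29 Nm^3


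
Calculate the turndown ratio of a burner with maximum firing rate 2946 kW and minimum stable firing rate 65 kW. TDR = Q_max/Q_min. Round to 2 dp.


TDR = Q_max / Q_min
TDR = 2946 / 65 = 45.32


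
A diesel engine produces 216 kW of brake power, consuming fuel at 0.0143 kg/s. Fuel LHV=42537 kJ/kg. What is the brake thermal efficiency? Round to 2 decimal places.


eta_BTE = (BP / (mf * LHV)) * 100
Denominator = 0.0143 * 42537 = 608.2791 kW
eta_BTE = (216 / 608.2791) * 100 = 35.51%


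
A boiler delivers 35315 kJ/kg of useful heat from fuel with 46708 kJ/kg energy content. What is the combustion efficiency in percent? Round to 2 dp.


Efficiency = (Q_useful / Q_fuel) * 100
Efficiency = (35315 / 46708) * 100
Efficiency = 0.7561 * 100 = 75.61%


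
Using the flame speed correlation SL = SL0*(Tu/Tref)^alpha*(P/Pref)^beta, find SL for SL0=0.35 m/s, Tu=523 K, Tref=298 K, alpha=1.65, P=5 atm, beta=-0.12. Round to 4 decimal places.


SL = SL0 * (Tu/Tref)^alpha * (P/Pref)^beta
T ratio = 523/298 = 1.75503356
(T ratio)^alpha = 1.75503356^1.65 = 2.529711
(P/Pref)^beta = 5^(-0.12) = 0.824373
SL = 0.35 * 2.529711 * 0.824373 = 0.7299 m/s


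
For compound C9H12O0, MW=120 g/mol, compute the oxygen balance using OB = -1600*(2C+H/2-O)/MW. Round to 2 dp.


OB = -1600 * (2C + H/2 - O) / MW
Inner = 2*9 + 12/2 - 0 = 24.00
OB = -1600 * 24.00 / 120 = -320.00%


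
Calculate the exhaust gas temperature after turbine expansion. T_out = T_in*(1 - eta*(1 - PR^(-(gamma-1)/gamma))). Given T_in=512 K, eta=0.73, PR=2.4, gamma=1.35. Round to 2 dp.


T_out = T_in * (1 - eta * (1 - PR^(-(gamma-1)/gamma)))
Exponent = -(1.35-1)/1.35 = -0.25925926
PR^exp = 2.4^(-0.25925926) = 0.79694200
Factor = 1 - 0.73*(1 - 0.79694200) = 0.85176766
T_out = 512 * 0.85176766 = 436.11 K


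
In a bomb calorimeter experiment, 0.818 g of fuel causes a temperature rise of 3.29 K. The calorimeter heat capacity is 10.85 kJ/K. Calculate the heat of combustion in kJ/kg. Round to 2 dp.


Hc = C_cal * delta_T / m_fuel
Q_released = 10.85 * 3.29 = 35.6965 kJ
m_fuel = 0.818 g = 0.818/1000 kg = 0.000818 kg
Hc = 35.6965 / 0.000818 = 43638.75 kJ/kg


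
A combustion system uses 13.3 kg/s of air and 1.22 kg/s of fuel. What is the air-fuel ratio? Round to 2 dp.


AFR = m_air / m_fuel
AFR = 13.3 / 1.22 = 10.90


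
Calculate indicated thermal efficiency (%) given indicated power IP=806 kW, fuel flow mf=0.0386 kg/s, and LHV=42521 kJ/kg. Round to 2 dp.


eta_ith = (IP / (mf * LHV)) * 100
Denominator = 0.0386 * 42521 = 1641.3106 kW
eta_ith = (806 / 1641.3106) * 100 = 49.11%


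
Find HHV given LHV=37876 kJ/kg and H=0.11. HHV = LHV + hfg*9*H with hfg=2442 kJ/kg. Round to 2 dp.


HHV = LHV + hfg * 9 * H
Water addition = 2442 * 9 * 0.11 = 2417.580 kJ/kg
HHV = 37876 + 2417.580 = 40293.58 kJ/kg


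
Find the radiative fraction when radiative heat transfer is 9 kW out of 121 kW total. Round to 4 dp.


f_rad = Q_rad / Q_total
f_rad = 9 / 121 = 0.0744


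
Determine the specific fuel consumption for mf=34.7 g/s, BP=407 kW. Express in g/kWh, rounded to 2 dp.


SFC = (mf / BP) * 3600
Rate = 34.7 / 407 = 0.085258 g/(s*kW)
SFC = 0.085258 * 3600 = 306.93 g/kWh


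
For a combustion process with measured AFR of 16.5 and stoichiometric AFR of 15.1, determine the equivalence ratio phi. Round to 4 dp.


phi = AFR_stoich / AFR_actual
phi = 15.1 / 16.5 = 0.9152


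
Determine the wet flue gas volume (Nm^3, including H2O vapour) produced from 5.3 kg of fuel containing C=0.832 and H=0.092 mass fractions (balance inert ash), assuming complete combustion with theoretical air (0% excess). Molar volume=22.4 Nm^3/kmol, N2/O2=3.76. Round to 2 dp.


Per kg fuel: CO2 = (C/12 kmol)*22.4 = (0.832/12)*22.4 = 1.55307 Nm^3
Per kg fuel: H2O = (H/2 kmol)*22.4 = (0.092/2)*22.4 = 1.03040 Nm^3
O2 needed per kg fuel = C/12 + H/4 = 0.832/12 + 0.092/4 = 0.09233333 kmol
Per kg fuel: N2 = O2*3.76*22.4 = 0.09233333*3.76*22.4 = 7.77668 Nm^3
Total per kg = 1.55307 + 1.03040 + 7.77668 = 10.36015 Nm^3
Total = 10.36015 * 5.3 = 54.91 Nm^3


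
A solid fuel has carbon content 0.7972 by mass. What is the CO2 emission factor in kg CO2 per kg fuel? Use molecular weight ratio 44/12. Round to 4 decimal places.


EF = C_frac * (M_CO2 / M_C)
EF = 0.7972 * (44/12)
EF = 0.7972 * 3.666667 = 2.9231 kg_CO2/kg_fuel


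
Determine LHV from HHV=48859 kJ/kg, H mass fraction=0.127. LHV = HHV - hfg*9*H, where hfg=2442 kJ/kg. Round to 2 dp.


LHV = HHV - hfg * 9 * H
Water correction = 2442 * 9 * 0.127 = 2791.206 kJ/kg
LHV = 48859 - 2791.206 = 46067.79 kJ/kg


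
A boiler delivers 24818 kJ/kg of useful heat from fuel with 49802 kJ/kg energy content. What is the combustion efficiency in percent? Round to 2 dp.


Efficiency = (Q_useful / Q_fuel) * 100
Efficiency = (24818 / 49802) * 100
Efficiency = 0.4983 * 100 = 49.83%


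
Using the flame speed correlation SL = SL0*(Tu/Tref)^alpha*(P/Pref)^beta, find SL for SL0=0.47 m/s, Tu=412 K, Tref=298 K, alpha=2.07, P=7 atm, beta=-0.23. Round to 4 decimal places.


SL = SL0 * (Tu/Tref)^alpha * (P/Pref)^beta
T ratio = 412/298 = 1.38255034
(T ratio)^alpha = 1.38255034^2.07 = 1.955283
(P/Pref)^beta = 7^(-0.23) = 0.639186
SL = 0.47 * 1.955283 * 0.639186 = 0.5874 m/s


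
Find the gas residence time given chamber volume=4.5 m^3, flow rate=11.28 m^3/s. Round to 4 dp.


tau = V / Q_flow
tau = 4.5 / 11.28 = 0.3989 s


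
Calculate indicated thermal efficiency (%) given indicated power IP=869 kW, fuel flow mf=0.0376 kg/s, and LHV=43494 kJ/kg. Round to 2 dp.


eta_ith = (IP / (mf * LHV)) * 100
Denominator = 0.0376 * 43494 = 1635.3744 kW
eta_ith = (869 / 1635.3744) * 100 = 53.14%


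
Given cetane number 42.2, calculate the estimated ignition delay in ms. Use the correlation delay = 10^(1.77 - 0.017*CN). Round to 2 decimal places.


delay = 10^(1.77 - 0.017*CN)
Exponent = 1.77 - 0.017*42.2 = 1.0526
delay = 10^1.0526 = 11.29 ms


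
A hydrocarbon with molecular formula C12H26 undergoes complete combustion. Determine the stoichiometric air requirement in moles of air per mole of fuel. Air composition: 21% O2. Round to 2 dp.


Balanced combustion: C12H26 + 18.5 O2 -> 12 CO2 + 13 H2O
O2 needed = C + H/4 = 12 + 26/4 = 18.50 moles
Air moles = O2 / 0.21 = 18.50 / 0.21 = 88.10 moles air


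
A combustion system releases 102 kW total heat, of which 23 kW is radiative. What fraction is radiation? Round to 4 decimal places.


f_rad = Q_rad / Q_total
f_rad = 23 / 102 = 0.2255


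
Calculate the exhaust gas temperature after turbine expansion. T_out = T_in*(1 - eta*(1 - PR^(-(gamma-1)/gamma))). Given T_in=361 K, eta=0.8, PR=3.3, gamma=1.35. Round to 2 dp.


T_out = T_in * (1 - eta * (1 - PR^(-(gamma-1)/gamma)))
Exponent = -(1.35-1)/1.35 = -0.25925926
PR^exp = 3.3^(-0.25925926) = 0.73378775
Factor = 1 - 0.8*(1 - 0.73378775) = 0.78703020
T_out = 361 * 0.78703020 = 284.12 K


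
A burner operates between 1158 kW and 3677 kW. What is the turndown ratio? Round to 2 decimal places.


TDR = Q_max / Q_min
TDR = 3677 / 1158 = 3.18


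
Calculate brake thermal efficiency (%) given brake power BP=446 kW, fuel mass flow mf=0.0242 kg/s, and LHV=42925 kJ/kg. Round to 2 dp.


eta_BTE = (BP / (mf * LHV)) * 100
Denominator = 0.0242 * 42925 = 1038.7850 kW
eta_BTE = (446 / 1038.7850) * 100 = 42.93%


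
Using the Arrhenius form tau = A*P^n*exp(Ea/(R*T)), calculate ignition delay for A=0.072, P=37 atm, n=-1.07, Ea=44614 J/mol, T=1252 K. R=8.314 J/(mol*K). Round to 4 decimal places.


tau = A * P^n * exp(Ea/(R*T))
P^n = 37^(-1.07) = 0.02099057
Ea/(R*T) = 44614/(8.314*1252) = 4.286046
exp(Ea/(R*T)) = 72.678519
tau = 0.072 * 0.02099057 * 72.678519 = 0.1098 ms


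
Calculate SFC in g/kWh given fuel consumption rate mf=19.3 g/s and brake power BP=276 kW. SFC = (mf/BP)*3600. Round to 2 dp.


SFC = (mf / BP) * 3600
Rate = 19.3 / 276 = 0.069928 g/(s*kW)
SFC = 0.069928 * 3600 = 251.74 g/kWh


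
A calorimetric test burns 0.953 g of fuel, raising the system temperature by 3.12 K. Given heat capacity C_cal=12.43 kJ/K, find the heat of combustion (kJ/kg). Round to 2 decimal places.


Hc = C_cal * delta_T / m_fuel
Q_released = 12.43 * 3.12 = 38.7816 kJ
m_fuel = 0.953 g = 0.953/1000 kg = 0.000953 kg
Hc = 38.7816 / 0.000953 = 40694.23 kJ/kg


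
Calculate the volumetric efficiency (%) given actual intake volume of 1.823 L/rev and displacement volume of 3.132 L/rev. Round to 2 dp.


eta_v = (V_actual / V_disp) * 100
Ratio = 1.823 / 3.132 = 0.5821
eta_v = 0.5821 * 100 = 58.21%


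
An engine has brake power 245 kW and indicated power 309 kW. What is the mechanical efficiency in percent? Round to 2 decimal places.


eta_mech = (BP / IP) * 100
Ratio = 245 / 309 = 0.7929
eta_mech = 0.7929 * 100 = 79.29%


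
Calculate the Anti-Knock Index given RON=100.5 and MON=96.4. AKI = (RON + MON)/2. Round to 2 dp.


AKI = (RON + MON) / 2
AKI = (100.5 + 96.4) / 2
AKI = 196.9 / 2 = 98.45


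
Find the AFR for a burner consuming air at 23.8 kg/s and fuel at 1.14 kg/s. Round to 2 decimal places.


AFR = m_air / m_fuel
AFR = 23.8 / 1.14 = 20.88


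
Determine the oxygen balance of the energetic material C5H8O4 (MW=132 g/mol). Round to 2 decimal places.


OB = -1600 * (2C + H/2 - O) / MW
Inner = 2*5 + 8/2 - 4 = 10.00
OB = -1600 * 10.00 / 132 = -121.21%


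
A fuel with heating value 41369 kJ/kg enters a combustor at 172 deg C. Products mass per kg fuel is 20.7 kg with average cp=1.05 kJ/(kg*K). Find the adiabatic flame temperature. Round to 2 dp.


T_ad = T_in + Hc / (m_p * cp)
Denominator = 20.7 * 1.05 = 21.7350
Temperature rise = 41369 / 21.7350 = 1903.34 K
T_ad = 172 + 1903.34 = 2075.34 deg C
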